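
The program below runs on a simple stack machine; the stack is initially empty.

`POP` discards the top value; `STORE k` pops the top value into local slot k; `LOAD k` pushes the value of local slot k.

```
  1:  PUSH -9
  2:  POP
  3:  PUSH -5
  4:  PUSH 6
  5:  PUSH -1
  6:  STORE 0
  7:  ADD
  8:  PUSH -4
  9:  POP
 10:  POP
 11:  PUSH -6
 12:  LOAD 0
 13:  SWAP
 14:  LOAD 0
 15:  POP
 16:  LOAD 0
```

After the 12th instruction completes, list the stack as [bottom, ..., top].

[-6, -1]

PUSH -9 → -9
POP     → (empty)
PUSH -5 → -5
PUSH 6  → -5 6
PUSH -1 → -5 6 -1
STORE 0 → -5 6
ADD     → 1
PUSH -4 → 1 -4
POP     → 1
POP     → (empty)
PUSH -6 → -6
LOAD 0  → -6 -1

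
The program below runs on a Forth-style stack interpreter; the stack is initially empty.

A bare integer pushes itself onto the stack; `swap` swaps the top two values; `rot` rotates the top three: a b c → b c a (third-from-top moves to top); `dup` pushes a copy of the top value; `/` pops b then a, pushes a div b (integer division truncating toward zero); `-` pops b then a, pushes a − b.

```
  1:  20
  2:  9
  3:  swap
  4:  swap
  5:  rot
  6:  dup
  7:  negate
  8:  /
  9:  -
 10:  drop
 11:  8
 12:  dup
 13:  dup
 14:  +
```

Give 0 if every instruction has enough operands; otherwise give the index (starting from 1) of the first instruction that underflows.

20    [20]
9     [20, 9]
swap  [9, 20]
swap  [20, 9]
rot  — needs 3 operands, stack has 2 → underflow

5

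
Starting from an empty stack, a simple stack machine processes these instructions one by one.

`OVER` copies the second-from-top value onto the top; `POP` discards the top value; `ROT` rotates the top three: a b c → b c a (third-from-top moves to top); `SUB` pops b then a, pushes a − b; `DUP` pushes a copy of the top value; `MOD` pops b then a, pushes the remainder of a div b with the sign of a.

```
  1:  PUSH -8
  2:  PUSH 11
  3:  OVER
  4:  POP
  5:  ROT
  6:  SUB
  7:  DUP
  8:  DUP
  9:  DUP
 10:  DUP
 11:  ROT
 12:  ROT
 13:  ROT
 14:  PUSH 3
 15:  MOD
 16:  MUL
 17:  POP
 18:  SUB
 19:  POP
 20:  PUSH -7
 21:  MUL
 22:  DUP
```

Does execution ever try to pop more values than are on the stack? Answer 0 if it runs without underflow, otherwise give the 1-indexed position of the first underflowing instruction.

PUSH -8 : -8
PUSH 11 : -8 11
OVER    : -8 11 -8
POP     : -8 11
ROT  — needs 3 operands, stack has 2 → underflow

5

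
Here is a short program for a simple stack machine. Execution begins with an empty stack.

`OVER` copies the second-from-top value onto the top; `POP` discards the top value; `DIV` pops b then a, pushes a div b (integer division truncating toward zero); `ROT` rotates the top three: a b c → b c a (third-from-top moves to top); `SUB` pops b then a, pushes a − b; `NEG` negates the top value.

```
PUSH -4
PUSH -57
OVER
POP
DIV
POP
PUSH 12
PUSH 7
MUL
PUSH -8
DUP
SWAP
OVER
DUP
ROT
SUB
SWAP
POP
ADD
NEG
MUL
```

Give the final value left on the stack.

672

PUSH -4   [-4]
PUSH -57  [-4, -57]
OVER      [-4, -57, -4]
POP       [-4, -57]
DIV       [0]
POP       []
PUSH 12   [12]
PUSH 7    [12, 7]
MUL       [84]
PUSH -8   [84, -8]
DUP       [84, -8, -8]
SWAP      [84, -8, -8]
OVER      [84, -8, -8, -8]
DUP       [84, -8, -8, -8, -8]
ROT       [84, -8, -8, -8, -8]
SUB       [84, -8, -8, 0]
SWAP      [84, -8, 0, -8]
POP       [84, -8, 0]
ADD       [84, -8]
NEG       [84, 8]
MUL       [672]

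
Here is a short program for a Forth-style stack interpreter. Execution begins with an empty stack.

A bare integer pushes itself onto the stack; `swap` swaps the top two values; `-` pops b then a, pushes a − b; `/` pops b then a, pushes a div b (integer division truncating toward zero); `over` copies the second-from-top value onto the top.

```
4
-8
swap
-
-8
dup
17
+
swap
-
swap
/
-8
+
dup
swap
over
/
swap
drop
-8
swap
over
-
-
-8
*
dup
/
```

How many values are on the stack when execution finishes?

4    → [4]
-8   → [4, -8]
swap → [-8, 4]
-    → [-12]
-8   → [-12, -8]
dup  → [-12, -8, -8]
17   → [-12, -8, -8, 17]
+    → [-12, -8, 9]
swap → [-12, 9, -8]
-    → [-12, 17]
swap → [17, -12]
/    → [-1]
-8   → [-1, -8]
+    → [-9]
dup  → [-9, -9]
swap → [-9, -9]
over → [-9, -9, -9]
/    → [-9, 1]
swap → [1, -9]
drop → [1]
-8   → [1, -8]
swap → [-8, 1]
over → [-8, 1, -8]
-    → [-8, 9]
-    → [-17]
-8   → [-17, -8]
*    → [136]
dup  → [136, 136]
/    → [1]

1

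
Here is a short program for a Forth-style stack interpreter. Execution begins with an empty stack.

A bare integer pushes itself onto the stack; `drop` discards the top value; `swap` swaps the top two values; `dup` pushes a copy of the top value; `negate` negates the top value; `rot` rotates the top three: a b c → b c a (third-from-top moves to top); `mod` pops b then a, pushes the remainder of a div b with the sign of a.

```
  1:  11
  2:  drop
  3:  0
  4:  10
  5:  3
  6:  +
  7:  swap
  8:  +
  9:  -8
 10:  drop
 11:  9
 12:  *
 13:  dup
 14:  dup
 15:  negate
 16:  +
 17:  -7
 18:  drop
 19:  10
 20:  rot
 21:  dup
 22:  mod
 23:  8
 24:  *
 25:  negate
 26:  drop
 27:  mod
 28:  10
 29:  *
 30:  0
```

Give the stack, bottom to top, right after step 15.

11      11
drop    (empty)
0       0
10      0 10
3       0 10 3
+       0 13
swap    13 0
+       13
-8      13 -8
drop    13
9       13 9
*       117
dup     117 117
dup     117 117 117
negate  117 117 -117

[117, 117, -117]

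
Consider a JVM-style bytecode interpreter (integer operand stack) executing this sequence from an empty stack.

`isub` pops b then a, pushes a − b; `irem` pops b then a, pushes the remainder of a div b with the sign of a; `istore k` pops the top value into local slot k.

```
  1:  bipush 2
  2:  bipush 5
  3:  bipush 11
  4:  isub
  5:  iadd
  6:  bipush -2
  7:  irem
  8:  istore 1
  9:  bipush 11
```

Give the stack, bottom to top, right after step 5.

bipush 2   2
bipush 5   2 5
bipush 11  2 5 11
isub       2 -6
iadd       -4

[-4]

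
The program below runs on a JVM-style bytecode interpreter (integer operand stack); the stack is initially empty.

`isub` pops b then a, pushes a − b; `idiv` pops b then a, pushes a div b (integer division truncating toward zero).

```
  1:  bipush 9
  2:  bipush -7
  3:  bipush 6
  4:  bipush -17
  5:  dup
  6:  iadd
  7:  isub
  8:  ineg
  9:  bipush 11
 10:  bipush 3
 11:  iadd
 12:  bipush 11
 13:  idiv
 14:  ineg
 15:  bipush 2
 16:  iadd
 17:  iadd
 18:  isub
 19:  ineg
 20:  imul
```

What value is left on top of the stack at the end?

bipush 9   → 9
bipush -7  → 9 -7
bipush 6   → 9 -7 6
bipush -17 → 9 -7 6 -17
dup        → 9 -7 6 -17 -17
iadd       → 9 -7 6 -34
isub       → 9 -7 40
ineg       → 9 -7 -40
bipush 11  → 9 -7 -40 11
bipush 3   → 9 -7 -40 11 3
iadd       → 9 -7 -40 14
bipush 11  → 9 -7 -40 14 11
idiv       → 9 -7 -40 1
ineg       → 9 -7 -40 -1
bipush 2   → 9 -7 -40 -1 2
iadd       → 9 -7 -40 1
iadd       → 9 -7 -39
isub       → 9 32
ineg       → 9 -32
imul       → -288

-288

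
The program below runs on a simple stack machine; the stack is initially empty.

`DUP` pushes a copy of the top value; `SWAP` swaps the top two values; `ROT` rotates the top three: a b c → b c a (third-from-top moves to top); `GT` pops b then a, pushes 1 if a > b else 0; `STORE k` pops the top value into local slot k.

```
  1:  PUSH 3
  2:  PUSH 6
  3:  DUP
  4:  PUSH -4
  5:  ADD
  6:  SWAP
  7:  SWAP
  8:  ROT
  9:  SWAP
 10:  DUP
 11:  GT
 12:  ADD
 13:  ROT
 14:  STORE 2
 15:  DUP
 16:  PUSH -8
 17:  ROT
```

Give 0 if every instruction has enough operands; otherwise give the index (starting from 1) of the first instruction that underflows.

13

PUSH 3  → 3
PUSH 6  → 3 6
DUP     → 3 6 6
PUSH -4 → 3 6 6 -4
ADD     → 3 6 2
SWAP    → 3 2 6
SWAP    → 3 6 2
ROT     → 6 2 3
SWAP    → 6 3 2
DUP     → 6 3 2 2
GT      → 6 3 0
ADD     → 6 3
ROT  — needs 3 operands, stack has 2 → underflow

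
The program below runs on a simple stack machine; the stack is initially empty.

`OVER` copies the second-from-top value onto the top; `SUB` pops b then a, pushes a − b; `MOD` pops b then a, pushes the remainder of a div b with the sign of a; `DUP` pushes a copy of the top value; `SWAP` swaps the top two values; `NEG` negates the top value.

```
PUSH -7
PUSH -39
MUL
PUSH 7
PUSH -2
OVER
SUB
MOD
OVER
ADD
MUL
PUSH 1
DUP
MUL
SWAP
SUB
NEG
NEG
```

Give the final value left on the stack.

-76439

PUSH -7  → [-7]
PUSH -39 → [-7, -39]
MUL      → [273]
PUSH 7   → [273, 7]
PUSH -2  → [273, 7, -2]
OVER     → [273, 7, -2, 7]
SUB      → [273, 7, -9]
MOD      → [273, 7]
OVER     → [273, 7, 273]
ADD      → [273, 280]
MUL      → [76440]
PUSH 1   → [76440, 1]
DUP      → [76440, 1, 1]
MUL      → [76440, 1]
SWAP     → [1, 76440]
SUB      → [-76439]
NEG      → [76439]
NEG      → [-76439]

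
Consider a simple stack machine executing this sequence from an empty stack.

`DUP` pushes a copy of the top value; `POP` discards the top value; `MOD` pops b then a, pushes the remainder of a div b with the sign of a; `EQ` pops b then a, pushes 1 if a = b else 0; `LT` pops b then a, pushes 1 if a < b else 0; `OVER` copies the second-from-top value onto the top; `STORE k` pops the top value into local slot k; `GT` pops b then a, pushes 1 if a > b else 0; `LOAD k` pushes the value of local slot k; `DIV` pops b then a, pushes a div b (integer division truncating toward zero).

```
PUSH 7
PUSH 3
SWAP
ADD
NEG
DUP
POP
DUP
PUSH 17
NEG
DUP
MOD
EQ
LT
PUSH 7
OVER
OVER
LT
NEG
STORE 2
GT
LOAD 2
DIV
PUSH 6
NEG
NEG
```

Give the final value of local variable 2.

-1

PUSH 7  → [7]
PUSH 3  → [7, 3]
SWAP    → [3, 7]
ADD     → [10]
NEG     → [-10]
DUP     → [-10, -10]
POP     → [-10]
DUP     → [-10, -10]
PUSH 17 → [-10, -10, 17]
NEG     → [-10, -10, -17]
DUP     → [-10, -10, -17, -17]
MOD     → [-10, -10, 0]
EQ      → [-10, 0]
LT      → [1]
PUSH 7  → [1, 7]
OVER    → [1, 7, 1]
OVER    → [1, 7, 1, 7]
LT      → [1, 7, 1]
NEG     → [1, 7, -1]
STORE 2 → [1, 7]
GT      → [0]
LOAD 2  → [0, -1]
DIV     → [0]
PUSH 6  → [0, 6]
NEG     → [0, -6]
NEG     → [0, 6]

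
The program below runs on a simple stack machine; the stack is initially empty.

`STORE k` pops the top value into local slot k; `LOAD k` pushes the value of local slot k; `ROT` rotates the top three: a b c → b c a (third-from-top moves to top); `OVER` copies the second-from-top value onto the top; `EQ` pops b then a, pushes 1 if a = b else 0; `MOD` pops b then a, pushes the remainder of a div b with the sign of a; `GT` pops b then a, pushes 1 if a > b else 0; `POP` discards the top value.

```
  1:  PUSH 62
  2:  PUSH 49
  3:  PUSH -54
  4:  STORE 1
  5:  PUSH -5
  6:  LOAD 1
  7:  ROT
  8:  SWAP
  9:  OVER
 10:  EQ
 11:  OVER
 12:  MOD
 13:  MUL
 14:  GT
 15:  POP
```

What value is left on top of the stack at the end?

62

PUSH 62  → 62
PUSH 49  → 62 49
PUSH -54 → 62 49 -54
STORE 1  → 62 49
PUSH -5  → 62 49 -5
LOAD 1   → 62 49 -5 -54
ROT      → 62 -5 -54 49
SWAP     → 62 -5 49 -54
OVER     → 62 -5 49 -54 49
EQ       → 62 -5 49 0
OVER     → 62 -5 49 0 49
MOD      → 62 -5 49 0
MUL      → 62 -5 0
GT       → 62 0
POP      → 62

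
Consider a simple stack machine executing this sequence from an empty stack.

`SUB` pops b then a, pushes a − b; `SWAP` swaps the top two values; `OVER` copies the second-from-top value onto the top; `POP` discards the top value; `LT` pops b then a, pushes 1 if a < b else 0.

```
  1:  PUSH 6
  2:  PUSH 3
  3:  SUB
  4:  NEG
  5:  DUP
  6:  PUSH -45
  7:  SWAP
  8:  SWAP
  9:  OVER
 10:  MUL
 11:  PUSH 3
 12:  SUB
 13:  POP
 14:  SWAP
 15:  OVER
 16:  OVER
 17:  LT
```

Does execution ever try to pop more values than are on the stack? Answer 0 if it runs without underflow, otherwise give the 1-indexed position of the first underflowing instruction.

PUSH 6   → [6]
PUSH 3   → [6, 3]
SUB      → [3]
NEG      → [-3]
DUP      → [-3, -3]
PUSH -45 → [-3, -3, -45]
SWAP     → [-3, -45, -3]
SWAP     → [-3, -3, -45]
OVER     → [-3, -3, -45, -3]
MUL      → [-3, -3, 135]
PUSH 3   → [-3, -3, 135, 3]
SUB      → [-3, -3, 132]
POP      → [-3, -3]
SWAP     → [-3, -3]
OVER     → [-3, -3, -3]
OVER     → [-3, -3, -3, -3]
LT       → [-3, -3, 0]

0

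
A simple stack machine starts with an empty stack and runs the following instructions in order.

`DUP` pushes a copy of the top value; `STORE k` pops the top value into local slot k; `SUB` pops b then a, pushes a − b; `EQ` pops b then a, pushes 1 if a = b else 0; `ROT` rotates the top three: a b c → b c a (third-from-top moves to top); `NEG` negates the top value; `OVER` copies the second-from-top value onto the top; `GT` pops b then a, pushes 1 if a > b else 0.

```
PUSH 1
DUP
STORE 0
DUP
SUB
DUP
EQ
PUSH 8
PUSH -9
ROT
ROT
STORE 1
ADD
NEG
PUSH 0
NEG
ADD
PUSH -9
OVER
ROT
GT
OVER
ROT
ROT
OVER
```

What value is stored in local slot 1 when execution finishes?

8

PUSH 1  : [1]
DUP     : [1, 1]
STORE 0 : [1]
DUP     : [1, 1]
SUB     : [0]
DUP     : [0, 0]
EQ      : [1]
PUSH 8  : [1, 8]
PUSH -9 : [1, 8, -9]
ROT     : [8, -9, 1]
ROT     : [-9, 1, 8]
STORE 1 : [-9, 1]
ADD     : [-8]
NEG     : [8]
PUSH 0  : [8, 0]
NEG     : [8, 0]
ADD     : [8]
PUSH -9 : [8, -9]
OVER    : [8, -9, 8]
ROT     : [-9, 8, 8]
GT      : [-9, 0]
OVER    : [-9, 0, -9]
ROT     : [0, -9, -9]
ROT     : [-9, -9, 0]
OVER    : [-9, -9, 0, -9]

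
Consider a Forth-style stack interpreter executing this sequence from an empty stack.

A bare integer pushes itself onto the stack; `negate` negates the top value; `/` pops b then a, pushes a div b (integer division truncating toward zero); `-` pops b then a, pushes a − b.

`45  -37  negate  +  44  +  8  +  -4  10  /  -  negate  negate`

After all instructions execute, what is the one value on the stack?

134

45     : [45]
-37    : [45, -37]
negate : [45, 37]
+      : [82]
44     : [82, 44]
+      : [126]
8      : [126, 8]
+      : [134]
-4     : [134, -4]
10     : [134, -4, 10]
/      : [134, 0]
-      : [134]
negate : [-134]
negate : [134]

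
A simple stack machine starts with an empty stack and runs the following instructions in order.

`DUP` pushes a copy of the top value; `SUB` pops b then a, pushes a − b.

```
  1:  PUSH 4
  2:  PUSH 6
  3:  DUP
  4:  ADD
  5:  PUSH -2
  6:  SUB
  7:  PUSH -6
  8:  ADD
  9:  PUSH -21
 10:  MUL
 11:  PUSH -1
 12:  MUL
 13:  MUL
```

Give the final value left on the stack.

PUSH 4    4
PUSH 6    4 6
DUP       4 6 6
ADD       4 12
PUSH -2   4 12 -2
SUB       4 14
PUSH -6   4 14 -6
ADD       4 8
PUSH -21  4 8 -21
MUL       4 -168
PUSH -1   4 -168 -1
MUL       4 168
MUL       672

672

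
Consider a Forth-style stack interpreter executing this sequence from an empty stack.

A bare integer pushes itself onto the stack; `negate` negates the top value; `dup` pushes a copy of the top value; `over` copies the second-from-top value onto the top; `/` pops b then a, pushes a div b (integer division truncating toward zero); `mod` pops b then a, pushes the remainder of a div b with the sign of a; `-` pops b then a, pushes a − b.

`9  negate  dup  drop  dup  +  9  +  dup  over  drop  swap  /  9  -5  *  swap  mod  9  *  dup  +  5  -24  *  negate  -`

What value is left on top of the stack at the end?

-120

9      -> 9
negate -> -9
dup    -> -9 -9
drop   -> -9
dup    -> -9 -9
+      -> -18
9      -> -18 9
+      -> -9
dup    -> -9 -9
over   -> -9 -9 -9
drop   -> -9 -9
swap   -> -9 -9
/      -> 1
9      -> 1 9
-5     -> 1 9 -5
*      -> 1 -45
swap   -> -45 1
mod    -> 0
9      -> 0 9
*      -> 0
dup    -> 0 0
+      -> 0
5      -> 0 5
-24    -> 0 5 -24
*      -> 0 -120
negate -> 0 120
-      -> -120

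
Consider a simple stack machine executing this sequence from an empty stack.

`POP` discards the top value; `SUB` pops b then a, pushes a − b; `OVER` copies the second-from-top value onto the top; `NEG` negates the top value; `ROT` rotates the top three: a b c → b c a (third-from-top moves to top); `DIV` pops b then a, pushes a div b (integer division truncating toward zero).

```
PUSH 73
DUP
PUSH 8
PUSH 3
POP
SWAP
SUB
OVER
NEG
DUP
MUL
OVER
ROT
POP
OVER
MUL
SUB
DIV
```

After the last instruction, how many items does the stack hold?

1

PUSH 73 → 73
DUP     → 73 73
PUSH 8  → 73 73 8
PUSH 3  → 73 73 8 3
POP     → 73 73 8
SWAP    → 73 8 73
SUB     → 73 -65
OVER    → 73 -65 73
NEG     → 73 -65 -73
DUP     → 73 -65 -73 -73
MUL     → 73 -65 5329
OVER    → 73 -65 5329 -65
ROT     → 73 5329 -65 -65
POP     → 73 5329 -65
OVER    → 73 5329 -65 5329
MUL     → 73 5329 -346385
SUB     → 73 351714
DIV     → 0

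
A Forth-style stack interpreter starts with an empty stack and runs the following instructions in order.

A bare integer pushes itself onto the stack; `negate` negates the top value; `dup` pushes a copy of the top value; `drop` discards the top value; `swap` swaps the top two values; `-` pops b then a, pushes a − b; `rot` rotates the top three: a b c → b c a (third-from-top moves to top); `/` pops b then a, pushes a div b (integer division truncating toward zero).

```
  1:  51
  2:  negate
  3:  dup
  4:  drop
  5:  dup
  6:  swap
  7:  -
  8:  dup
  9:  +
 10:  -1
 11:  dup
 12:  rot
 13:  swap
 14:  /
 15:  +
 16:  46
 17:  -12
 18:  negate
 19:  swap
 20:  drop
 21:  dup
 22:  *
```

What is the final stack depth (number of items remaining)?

51     -> 51
negate -> -51
dup    -> -51 -51
drop   -> -51
dup    -> -51 -51
swap   -> -51 -51
-      -> 0
dup    -> 0 0
+      -> 0
-1     -> 0 -1
dup    -> 0 -1 -1
rot    -> -1 -1 0
swap   -> -1 0 -1
/      -> -1 0
+      -> -1
46     -> -1 46
-12    -> -1 46 -12
negate -> -1 46 12
swap   -> -1 12 46
drop   -> -1 12
dup    -> -1 12 12
*      -> -1 144

2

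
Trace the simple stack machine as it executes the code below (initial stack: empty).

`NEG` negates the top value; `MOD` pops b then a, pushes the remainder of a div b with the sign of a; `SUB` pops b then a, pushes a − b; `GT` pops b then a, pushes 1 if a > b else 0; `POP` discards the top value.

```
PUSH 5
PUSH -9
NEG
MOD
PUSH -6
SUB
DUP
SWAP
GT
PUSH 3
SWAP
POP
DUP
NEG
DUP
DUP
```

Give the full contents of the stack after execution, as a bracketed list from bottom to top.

[3, -3, -3, -3]

PUSH 5  -> [5]
PUSH -9 -> [5, -9]
NEG     -> [5, 9]
MOD     -> [5]
PUSH -6 -> [5, -6]
SUB     -> [11]
DUP     -> [11, 11]
SWAP    -> [11, 11]
GT      -> [0]
PUSH 3  -> [0, 3]
SWAP    -> [3, 0]
POP     -> [3]
DUP     -> [3, 3]
NEG     -> [3, -3]
DUP     -> [3, -3, -3]
DUP     -> [3, -3, -3, -3]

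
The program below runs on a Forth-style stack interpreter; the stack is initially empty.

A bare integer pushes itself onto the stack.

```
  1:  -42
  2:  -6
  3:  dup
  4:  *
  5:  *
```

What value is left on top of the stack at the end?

-42 -> -42
-6  -> -42 -6
dup -> -42 -6 -6
*   -> -42 36
*   -> -1512

-1512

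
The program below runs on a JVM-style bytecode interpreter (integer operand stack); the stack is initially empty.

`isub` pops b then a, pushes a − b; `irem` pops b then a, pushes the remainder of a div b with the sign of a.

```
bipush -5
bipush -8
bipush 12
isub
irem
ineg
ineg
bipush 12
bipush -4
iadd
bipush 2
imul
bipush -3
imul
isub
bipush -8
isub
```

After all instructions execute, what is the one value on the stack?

bipush -5  -5
bipush -8  -5 -8
bipush 12  -5 -8 12
isub       -5 -20
irem       -5
ineg       5
ineg       -5
bipush 12  -5 12
bipush -4  -5 12 -4
iadd       -5 8
bipush 2   -5 8 2
imul       -5 16
bipush -3  -5 16 -3
imul       -5 -48
isub       43
bipush -8  43 -8
isub       51

51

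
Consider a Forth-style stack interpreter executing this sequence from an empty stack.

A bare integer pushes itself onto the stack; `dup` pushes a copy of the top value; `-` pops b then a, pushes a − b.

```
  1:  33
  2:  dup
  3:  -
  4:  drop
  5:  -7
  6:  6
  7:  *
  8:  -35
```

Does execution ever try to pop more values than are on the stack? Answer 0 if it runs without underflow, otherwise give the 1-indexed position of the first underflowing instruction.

33    33
dup   33 33
-     0
drop  (empty)
-7    -7
6     -7 6
*     -42
-35   -42 -35

0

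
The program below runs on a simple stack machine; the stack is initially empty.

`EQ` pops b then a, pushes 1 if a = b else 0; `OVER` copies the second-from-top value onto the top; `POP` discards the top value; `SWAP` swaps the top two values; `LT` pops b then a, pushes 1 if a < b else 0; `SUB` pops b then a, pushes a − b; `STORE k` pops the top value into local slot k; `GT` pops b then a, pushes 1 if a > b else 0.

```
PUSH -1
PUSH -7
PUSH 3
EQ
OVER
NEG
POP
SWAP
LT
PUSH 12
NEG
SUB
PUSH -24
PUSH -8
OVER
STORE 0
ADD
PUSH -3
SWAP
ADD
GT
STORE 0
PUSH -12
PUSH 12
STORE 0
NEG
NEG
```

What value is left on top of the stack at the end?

PUSH -1  -> -1
PUSH -7  -> -1 -7
PUSH 3   -> -1 -7 3
EQ       -> -1 0
OVER     -> -1 0 -1
NEG      -> -1 0 1
POP      -> -1 0
SWAP     -> 0 -1
LT       -> 0
PUSH 12  -> 0 12
NEG      -> 0 -12
SUB      -> 12
PUSH -24 -> 12 -24
PUSH -8  -> 12 -24 -8
OVER     -> 12 -24 -8 -24
STORE 0  -> 12 -24 -8
ADD      -> 12 -32
PUSH -3  -> 12 -32 -3
SWAP     -> 12 -3 -32
ADD      -> 12 -35
GT       -> 1
STORE 0  -> (empty)
PUSH -12 -> -12
PUSH 12  -> -12 12
STORE 0  -> -12
NEG      -> 12
NEG      -> -12

-12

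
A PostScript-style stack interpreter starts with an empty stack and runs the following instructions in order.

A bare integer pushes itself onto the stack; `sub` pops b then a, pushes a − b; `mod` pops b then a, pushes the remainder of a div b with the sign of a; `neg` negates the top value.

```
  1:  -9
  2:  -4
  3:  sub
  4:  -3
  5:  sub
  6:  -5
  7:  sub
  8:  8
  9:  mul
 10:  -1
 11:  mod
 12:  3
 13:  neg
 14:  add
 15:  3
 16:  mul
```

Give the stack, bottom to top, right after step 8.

[3, 8]

-9  -> [-9]
-4  -> [-9, -4]
sub -> [-5]
-3  -> [-5, -3]
sub -> [-2]
-5  -> [-2, -5]
sub -> [3]
8   -> [3, 8]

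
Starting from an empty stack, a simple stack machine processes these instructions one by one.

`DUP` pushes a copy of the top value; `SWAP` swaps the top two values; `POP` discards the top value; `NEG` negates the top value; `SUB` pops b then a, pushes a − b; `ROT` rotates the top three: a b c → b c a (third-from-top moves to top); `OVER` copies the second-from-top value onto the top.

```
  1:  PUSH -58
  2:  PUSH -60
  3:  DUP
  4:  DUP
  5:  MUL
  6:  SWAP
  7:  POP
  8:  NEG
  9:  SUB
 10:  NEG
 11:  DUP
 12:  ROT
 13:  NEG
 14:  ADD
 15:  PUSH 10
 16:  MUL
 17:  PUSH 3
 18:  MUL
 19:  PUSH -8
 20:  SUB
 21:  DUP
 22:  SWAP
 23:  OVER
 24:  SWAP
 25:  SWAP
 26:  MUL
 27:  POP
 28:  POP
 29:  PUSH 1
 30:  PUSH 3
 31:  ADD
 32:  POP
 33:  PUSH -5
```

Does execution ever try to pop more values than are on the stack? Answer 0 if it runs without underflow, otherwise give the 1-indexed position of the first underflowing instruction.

PUSH -58 : [-58]
PUSH -60 : [-58, -60]
DUP      : [-58, -60, -60]
DUP      : [-58, -60, -60, -60]
MUL      : [-58, -60, 3600]
SWAP     : [-58, 3600, -60]
POP      : [-58, 3600]
NEG      : [-58, -3600]
SUB      : [3542]
NEG      : [-3542]
DUP      : [-3542, -3542]
ROT  — needs 3 operands, stack has 2 → underflow

12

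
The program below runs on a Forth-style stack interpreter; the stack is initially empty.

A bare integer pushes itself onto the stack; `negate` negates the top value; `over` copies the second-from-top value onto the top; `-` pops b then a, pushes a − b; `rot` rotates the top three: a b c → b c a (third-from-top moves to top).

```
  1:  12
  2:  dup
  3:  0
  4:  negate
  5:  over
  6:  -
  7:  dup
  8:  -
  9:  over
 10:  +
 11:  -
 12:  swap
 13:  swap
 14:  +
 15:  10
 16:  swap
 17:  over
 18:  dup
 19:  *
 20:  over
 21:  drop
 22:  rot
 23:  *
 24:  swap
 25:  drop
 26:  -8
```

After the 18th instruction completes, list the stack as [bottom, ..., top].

[10, 12, 10, 10]

12     → 12
dup    → 12 12
0      → 12 12 0
negate → 12 12 0
over   → 12 12 0 12
-      → 12 12 -12
dup    → 12 12 -12 -12
-      → 12 12 0
over   → 12 12 0 12
+      → 12 12 12
-      → 12 0
swap   → 0 12
swap   → 12 0
+      → 12
10     → 12 10
swap   → 10 12
over   → 10 12 10
dup    → 10 12 10 10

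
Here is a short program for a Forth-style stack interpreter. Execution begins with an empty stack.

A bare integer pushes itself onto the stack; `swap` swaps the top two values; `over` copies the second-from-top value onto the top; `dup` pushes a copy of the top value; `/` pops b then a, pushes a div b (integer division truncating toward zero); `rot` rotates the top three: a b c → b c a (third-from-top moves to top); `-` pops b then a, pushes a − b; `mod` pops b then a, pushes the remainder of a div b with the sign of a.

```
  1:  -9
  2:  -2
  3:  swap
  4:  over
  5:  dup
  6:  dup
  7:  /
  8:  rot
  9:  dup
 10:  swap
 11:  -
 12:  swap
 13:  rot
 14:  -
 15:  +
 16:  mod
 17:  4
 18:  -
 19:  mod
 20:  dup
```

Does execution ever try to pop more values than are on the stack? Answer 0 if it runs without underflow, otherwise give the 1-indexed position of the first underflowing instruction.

19

-9   -> [-9]
-2   -> [-9, -2]
swap -> [-2, -9]
over -> [-2, -9, -2]
dup  -> [-2, -9, -2, -2]
dup  -> [-2, -9, -2, -2, -2]
/    -> [-2, -9, -2, 1]
rot  -> [-2, -2, 1, -9]
dup  -> [-2, -2, 1, -9, -9]
swap -> [-2, -2, 1, -9, -9]
-    -> [-2, -2, 1, 0]
swap -> [-2, -2, 0, 1]
rot  -> [-2, 0, 1, -2]
-    -> [-2, 0, 3]
+    -> [-2, 3]
mod  -> [-2]
4    -> [-2, 4]
-    -> [-6]
mod  — needs 2 operands, stack has 1 → underflow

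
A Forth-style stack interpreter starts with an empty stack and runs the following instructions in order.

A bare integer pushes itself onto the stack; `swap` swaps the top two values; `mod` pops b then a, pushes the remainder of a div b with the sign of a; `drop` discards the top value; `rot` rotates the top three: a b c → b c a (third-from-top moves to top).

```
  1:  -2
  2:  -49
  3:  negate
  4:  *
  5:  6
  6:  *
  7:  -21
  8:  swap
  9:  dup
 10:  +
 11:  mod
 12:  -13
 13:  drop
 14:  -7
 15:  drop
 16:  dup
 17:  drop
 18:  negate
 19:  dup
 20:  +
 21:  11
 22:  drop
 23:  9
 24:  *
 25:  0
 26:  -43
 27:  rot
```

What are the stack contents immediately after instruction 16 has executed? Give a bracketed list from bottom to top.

-2      -2
-49     -2 -49
negate  -2 49
*       -98
6       -98 6
*       -588
-21     -588 -21
swap    -21 -588
dup     -21 -588 -588
+       -21 -1176
mod     -21
-13     -21 -13
drop    -21
-7      -21 -7
drop    -21
dup     -21 -21

[-21, -21]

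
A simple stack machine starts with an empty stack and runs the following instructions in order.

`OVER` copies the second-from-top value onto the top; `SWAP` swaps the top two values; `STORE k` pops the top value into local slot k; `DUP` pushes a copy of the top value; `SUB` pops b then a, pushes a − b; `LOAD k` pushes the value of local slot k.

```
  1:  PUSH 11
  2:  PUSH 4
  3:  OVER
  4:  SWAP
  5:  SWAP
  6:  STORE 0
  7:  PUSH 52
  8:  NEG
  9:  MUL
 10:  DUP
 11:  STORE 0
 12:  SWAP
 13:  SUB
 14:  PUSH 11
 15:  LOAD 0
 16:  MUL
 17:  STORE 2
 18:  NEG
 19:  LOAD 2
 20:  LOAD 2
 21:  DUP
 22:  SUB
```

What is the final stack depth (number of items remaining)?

PUSH 11 : 11
PUSH 4  : 11 4
OVER    : 11 4 11
SWAP    : 11 11 4
SWAP    : 11 4 11
STORE 0 : 11 4
PUSH 52 : 11 4 52
NEG     : 11 4 -52
MUL     : 11 -208
DUP     : 11 -208 -208
STORE 0 : 11 -208
SWAP    : -208 11
SUB     : -219
PUSH 11 : -219 11
LOAD 0  : -219 11 -208
MUL     : -219 -2288
STORE 2 : -219
NEG     : 219
LOAD 2  : 219 -2288
LOAD 2  : 219 -2288 -2288
DUP     : 219 -2288 -2288 -2288
SUB     : 219 -2288 0

3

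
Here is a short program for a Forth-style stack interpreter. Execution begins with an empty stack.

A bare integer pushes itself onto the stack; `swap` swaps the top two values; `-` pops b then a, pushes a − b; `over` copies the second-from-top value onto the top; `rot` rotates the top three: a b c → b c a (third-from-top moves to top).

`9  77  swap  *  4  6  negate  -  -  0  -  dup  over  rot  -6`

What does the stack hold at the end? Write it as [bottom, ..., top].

[683, 683, 683, -6]

9       9
77      9 77
swap    77 9
*       693
4       693 4
6       693 4 6
negate  693 4 -6
-       693 10
-       683
0       683 0
-       683
dup     683 683
over    683 683 683
rot     683 683 683
-6      683 683 683 -6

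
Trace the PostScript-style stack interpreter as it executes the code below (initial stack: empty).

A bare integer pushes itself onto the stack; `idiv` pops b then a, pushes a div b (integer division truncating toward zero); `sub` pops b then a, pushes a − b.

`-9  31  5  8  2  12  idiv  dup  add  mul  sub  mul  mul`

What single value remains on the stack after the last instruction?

-9   : -9
31   : -9 31
5    : -9 31 5
8    : -9 31 5 8
2    : -9 31 5 8 2
12   : -9 31 5 8 2 12
idiv : -9 31 5 8 0
dup  : -9 31 5 8 0 0
add  : -9 31 5 8 0
mul  : -9 31 5 0
sub  : -9 31 5
mul  : -9 155
mul  : -1395

-1395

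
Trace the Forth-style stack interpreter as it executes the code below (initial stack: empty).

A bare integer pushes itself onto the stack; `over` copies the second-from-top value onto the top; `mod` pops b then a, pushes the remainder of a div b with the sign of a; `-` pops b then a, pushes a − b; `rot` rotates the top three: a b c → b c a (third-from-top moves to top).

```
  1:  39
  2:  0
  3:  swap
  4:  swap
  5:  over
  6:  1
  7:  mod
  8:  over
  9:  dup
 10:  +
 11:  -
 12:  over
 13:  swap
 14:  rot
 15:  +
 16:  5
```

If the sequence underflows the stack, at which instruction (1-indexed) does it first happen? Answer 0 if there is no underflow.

39   : 39
0    : 39 0
swap : 0 39
swap : 39 0
over : 39 0 39
1    : 39 0 39 1
mod  : 39 0 0
over : 39 0 0 0
dup  : 39 0 0 0 0
+    : 39 0 0 0
-    : 39 0 0
over : 39 0 0 0
swap : 39 0 0 0
rot  : 39 0 0 0
+    : 39 0 0
5    : 39 0 0 5

0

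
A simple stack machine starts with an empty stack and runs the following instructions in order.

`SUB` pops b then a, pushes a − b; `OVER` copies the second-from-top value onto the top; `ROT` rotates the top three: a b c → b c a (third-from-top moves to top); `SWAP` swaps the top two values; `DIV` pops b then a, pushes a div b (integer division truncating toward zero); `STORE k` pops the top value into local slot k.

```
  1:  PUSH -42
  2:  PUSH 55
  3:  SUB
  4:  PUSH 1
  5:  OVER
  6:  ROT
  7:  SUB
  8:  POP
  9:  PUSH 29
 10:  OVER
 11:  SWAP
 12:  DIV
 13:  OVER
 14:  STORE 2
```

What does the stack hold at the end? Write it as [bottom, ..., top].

PUSH -42 -> -42
PUSH 55  -> -42 55
SUB      -> -97
PUSH 1   -> -97 1
OVER     -> -97 1 -97
ROT      -> 1 -97 -97
SUB      -> 1 0
POP      -> 1
PUSH 29  -> 1 29
OVER     -> 1 29 1
SWAP     -> 1 1 29
DIV      -> 1 0
OVER     -> 1 0 1
STORE 2  -> 1 0

[1, 0]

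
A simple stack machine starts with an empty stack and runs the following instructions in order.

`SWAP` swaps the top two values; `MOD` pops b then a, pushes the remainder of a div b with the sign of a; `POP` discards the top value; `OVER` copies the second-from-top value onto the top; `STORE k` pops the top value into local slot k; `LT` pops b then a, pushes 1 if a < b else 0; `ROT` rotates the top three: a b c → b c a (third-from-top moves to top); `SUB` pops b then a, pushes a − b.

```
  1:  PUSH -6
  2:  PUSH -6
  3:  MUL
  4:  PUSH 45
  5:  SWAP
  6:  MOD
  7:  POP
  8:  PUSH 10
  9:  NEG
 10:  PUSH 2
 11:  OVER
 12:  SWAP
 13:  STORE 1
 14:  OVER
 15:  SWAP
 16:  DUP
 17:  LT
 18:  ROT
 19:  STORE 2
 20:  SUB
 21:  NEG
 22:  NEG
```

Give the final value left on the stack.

PUSH -6 → [-6]
PUSH -6 → [-6, -6]
MUL     → [36]
PUSH 45 → [36, 45]
SWAP    → [45, 36]
MOD     → [9]
POP     → []
PUSH 10 → [10]
NEG     → [-10]
PUSH 2  → [-10, 2]
OVER    → [-10, 2, -10]
SWAP    → [-10, -10, 2]
STORE 1 → [-10, -10]
OVER    → [-10, -10, -10]
SWAP    → [-10, -10, -10]
DUP     → [-10, -10, -10, -10]
LT      → [-10, -10, 0]
ROT     → [-10, 0, -10]
STORE 2 → [-10, 0]
SUB     → [-10]
NEG     → [10]
NEG     → [-10]

-10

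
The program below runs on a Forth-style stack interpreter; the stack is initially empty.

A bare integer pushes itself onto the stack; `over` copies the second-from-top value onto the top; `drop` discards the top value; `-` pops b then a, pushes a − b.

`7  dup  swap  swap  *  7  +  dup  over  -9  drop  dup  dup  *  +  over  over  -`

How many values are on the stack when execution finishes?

7    → [7]
dup  → [7, 7]
swap → [7, 7]
swap → [7, 7]
*    → [49]
7    → [49, 7]
+    → [56]
dup  → [56, 56]
over → [56, 56, 56]
-9   → [56, 56, 56, -9]
drop → [56, 56, 56]
dup  → [56, 56, 56, 56]
dup  → [56, 56, 56, 56, 56]
*    → [56, 56, 56, 3136]
+    → [56, 56, 3192]
over → [56, 56, 3192, 56]
over → [56, 56, 3192, 56, 3192]
-    → [56, 56, 3192, -3136]

4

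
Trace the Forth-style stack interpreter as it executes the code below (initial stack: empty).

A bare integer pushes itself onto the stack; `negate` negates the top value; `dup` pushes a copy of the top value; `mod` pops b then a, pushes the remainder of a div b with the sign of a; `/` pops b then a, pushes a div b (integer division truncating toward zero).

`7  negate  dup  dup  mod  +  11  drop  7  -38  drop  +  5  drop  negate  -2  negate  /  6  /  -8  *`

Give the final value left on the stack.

7      -> 7
negate -> -7
dup    -> -7 -7
dup    -> -7 -7 -7
mod    -> -7 0
+      -> -7
11     -> -7 11
drop   -> -7
7      -> -7 7
-38    -> -7 7 -38
drop   -> -7 7
+      -> 0
5      -> 0 5
drop   -> 0
negate -> 0
-2     -> 0 -2
negate -> 0 2
/      -> 0
6      -> 0 6
/      -> 0
-8     -> 0 -8
*      -> 0

0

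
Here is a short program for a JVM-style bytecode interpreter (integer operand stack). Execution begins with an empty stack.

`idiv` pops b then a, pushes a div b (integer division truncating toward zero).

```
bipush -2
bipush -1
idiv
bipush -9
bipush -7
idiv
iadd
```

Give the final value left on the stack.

bipush -2 -> -2
bipush -1 -> -2 -1
idiv      -> 2
bipush -9 -> 2 -9
bipush -7 -> 2 -9 -7
idiv      -> 2 1
iadd      -> 3

3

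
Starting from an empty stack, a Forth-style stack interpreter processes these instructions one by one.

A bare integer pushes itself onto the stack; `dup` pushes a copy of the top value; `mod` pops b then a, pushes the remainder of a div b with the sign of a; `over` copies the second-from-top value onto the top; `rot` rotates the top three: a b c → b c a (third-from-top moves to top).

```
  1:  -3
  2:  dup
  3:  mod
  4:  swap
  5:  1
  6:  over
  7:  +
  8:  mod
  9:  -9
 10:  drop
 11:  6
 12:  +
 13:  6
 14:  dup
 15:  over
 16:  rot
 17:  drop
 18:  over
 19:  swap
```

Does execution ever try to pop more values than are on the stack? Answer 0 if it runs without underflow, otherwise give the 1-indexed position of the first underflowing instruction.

4

-3  : [-3]
dup : [-3, -3]
mod : [0]
swap  — needs 2 operands, stack has 1 → underflow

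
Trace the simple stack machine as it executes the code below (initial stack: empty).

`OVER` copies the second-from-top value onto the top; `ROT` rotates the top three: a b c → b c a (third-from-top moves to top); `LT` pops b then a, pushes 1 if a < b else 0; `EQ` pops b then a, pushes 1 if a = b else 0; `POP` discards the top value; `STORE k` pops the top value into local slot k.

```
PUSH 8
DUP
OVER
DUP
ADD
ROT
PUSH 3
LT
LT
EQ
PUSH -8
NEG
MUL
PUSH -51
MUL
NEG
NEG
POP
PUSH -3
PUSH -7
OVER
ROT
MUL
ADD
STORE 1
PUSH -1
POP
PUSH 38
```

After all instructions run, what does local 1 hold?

2

PUSH 8   → [8]
DUP      → [8, 8]
OVER     → [8, 8, 8]
DUP      → [8, 8, 8, 8]
ADD      → [8, 8, 16]
ROT      → [8, 16, 8]
PUSH 3   → [8, 16, 8, 3]
LT       → [8, 16, 0]
LT       → [8, 0]
EQ       → [0]
PUSH -8  → [0, -8]
NEG      → [0, 8]
MUL      → [0]
PUSH -51 → [0, -51]
MUL      → [0]
NEG      → [0]
NEG      → [0]
POP      → []
PUSH -3  → [-3]
PUSH -7  → [-3, -7]
OVER     → [-3, -7, -3]
ROT      → [-7, -3, -3]
MUL      → [-7, 9]
ADD      → [2]
STORE 1  → []
PUSH -1  → [-1]
POP      → []
PUSH 38  → [38]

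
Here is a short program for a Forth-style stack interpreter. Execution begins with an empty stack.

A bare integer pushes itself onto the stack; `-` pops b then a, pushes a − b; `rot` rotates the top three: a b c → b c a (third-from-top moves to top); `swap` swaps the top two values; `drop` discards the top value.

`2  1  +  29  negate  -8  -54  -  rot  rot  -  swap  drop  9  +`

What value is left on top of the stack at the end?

2      -> [2]
1      -> [2, 1]
+      -> [3]
29     -> [3, 29]
negate -> [3, -29]
-8     -> [3, -29, -8]
-54    -> [3, -29, -8, -54]
-      -> [3, -29, 46]
rot    -> [-29, 46, 3]
rot    -> [46, 3, -29]
-      -> [46, 32]
swap   -> [32, 46]
drop   -> [32]
9      -> [32, 9]
+      -> [41]

41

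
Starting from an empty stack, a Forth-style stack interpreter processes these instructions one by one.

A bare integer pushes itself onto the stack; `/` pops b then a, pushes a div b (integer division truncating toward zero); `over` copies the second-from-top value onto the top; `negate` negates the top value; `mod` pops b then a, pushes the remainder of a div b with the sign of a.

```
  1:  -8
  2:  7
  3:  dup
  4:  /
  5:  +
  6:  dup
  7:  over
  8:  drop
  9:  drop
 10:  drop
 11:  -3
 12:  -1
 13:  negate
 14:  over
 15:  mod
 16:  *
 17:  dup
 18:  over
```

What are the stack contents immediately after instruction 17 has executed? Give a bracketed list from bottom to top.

[-3, -3]

-8     : [-8]
7      : [-8, 7]
dup    : [-8, 7, 7]
/      : [-8, 1]
+      : [-7]
dup    : [-7, -7]
over   : [-7, -7, -7]
drop   : [-7, -7]
drop   : [-7]
drop   : []
-3     : [-3]
-1     : [-3, -1]
negate : [-3, 1]
over   : [-3, 1, -3]
mod    : [-3, 1]
*      : [-3]
dup    : [-3, -3]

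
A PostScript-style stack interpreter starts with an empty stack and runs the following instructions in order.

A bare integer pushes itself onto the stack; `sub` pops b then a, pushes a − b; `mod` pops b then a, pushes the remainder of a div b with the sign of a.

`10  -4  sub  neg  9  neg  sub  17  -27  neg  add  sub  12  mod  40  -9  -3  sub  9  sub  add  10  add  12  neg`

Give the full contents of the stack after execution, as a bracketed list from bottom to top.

10   10
-4   10 -4
sub  14
neg  -14
9    -14 9
neg  -14 -9
sub  -5
17   -5 17
-27  -5 17 -27
neg  -5 17 27
add  -5 44
sub  -49
12   -49 12
mod  -1
40   -1 40
-9   -1 40 -9
-3   -1 40 -9 -3
sub  -1 40 -6
9    -1 40 -6 9
sub  -1 40 -15
add  -1 25
10   -1 25 10
add  -1 35
12   -1 35 12
neg  -1 35 -12

[-1, 35, -12]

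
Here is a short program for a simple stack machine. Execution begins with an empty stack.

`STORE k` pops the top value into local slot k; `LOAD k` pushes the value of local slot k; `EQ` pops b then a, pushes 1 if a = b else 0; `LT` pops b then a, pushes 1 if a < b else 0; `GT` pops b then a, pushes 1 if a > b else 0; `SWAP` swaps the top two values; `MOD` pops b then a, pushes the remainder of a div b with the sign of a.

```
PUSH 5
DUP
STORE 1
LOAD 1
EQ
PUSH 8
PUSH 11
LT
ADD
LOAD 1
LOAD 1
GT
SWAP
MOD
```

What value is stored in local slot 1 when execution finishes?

5

PUSH 5   5
DUP      5 5
STORE 1  5
LOAD 1   5 5
EQ       1
PUSH 8   1 8
PUSH 11  1 8 11
LT       1 1
ADD      2
LOAD 1   2 5
LOAD 1   2 5 5
GT       2 0
SWAP     0 2
MOD      0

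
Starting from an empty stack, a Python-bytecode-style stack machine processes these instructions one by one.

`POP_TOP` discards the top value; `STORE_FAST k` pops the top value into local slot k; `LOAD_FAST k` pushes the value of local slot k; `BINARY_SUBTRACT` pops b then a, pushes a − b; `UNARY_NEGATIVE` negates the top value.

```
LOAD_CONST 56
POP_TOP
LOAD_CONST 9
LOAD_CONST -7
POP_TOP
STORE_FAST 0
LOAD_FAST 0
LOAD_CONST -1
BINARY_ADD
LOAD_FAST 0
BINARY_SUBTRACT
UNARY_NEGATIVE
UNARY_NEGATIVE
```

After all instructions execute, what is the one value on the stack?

-1

LOAD_CONST 56   → 56
POP_TOP         → (empty)
LOAD_CONST 9    → 9
LOAD_CONST -7   → 9 -7
POP_TOP         → 9
STORE_FAST 0    → (empty)
LOAD_FAST 0     → 9
LOAD_CONST -1   → 9 -1
BINARY_ADD      → 8
LOAD_FAST 0     → 8 9
BINARY_SUBTRACT → -1
UNARY_NEGATIVE  → 1
UNARY_NEGATIVE  → -1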